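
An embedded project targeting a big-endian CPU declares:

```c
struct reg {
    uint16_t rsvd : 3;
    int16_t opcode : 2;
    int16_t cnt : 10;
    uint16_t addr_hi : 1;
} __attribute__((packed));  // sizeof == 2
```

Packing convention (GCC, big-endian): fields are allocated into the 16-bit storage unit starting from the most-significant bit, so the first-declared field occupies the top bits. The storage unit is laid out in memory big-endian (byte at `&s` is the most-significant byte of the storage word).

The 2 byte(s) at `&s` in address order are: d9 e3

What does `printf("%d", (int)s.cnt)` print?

[0]=0xd9 [1]=0xe3 (big-endian) → word 0xd9e3
rsvd:3 @ bit 13 → (0xd9e3>>13)&0x7 = 0x6
opcode:2 @ bit 11 → (0xd9e3>>11)&0x3 = 0x3
cnt:10 @ bit 1 → (0xd9e3>>1)&0x3ff = 0xf1  ←
addr_hi:1 @ bit 0 → (0xd9e3>>0)&0x1 = 0x1
cnt signed 10b, MSB=0: value = 241

241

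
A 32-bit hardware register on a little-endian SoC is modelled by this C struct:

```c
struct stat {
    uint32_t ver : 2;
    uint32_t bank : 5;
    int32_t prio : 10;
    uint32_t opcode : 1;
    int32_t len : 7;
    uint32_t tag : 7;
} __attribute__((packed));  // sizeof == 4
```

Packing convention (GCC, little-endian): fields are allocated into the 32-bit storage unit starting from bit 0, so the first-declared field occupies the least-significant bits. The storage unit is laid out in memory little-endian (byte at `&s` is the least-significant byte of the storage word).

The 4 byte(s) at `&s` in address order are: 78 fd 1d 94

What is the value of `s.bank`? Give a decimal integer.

[0]=0x78 [1]=0xfd [2]=0x1d [3]=0x94 (little-endian) → word 0x941dfd78
ver:2 @ bit 0 → (0x941dfd78>>0)&0x3 = 0x0
bank:5 @ bit 2 → (0x941dfd78>>2)&0x1f = 0x1e  ←
prio:10 @ bit 7 → (0x941dfd78>>7)&0x3ff = 0x3fa
opcode:1 @ bit 17 → (0x941dfd78>>17)&0x1 = 0x0
len:7 @ bit 18 → (0x941dfd78>>18)&0x7f = 0x7
tag:7 @ bit 25 → (0x941dfd78>>25)&0x7f = 0x4a

30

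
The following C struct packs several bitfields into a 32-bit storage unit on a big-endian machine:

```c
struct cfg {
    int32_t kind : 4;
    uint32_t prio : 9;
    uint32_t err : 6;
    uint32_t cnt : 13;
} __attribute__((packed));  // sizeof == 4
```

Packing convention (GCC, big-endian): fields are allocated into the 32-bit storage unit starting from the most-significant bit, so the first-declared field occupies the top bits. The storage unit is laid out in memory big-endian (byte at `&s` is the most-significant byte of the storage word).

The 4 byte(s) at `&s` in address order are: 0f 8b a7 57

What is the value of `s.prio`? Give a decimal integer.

[0]=0x0f [1]=0x8b [2]=0xa7 [3]=0x57 (big-endian) → word 0x0f8ba757
kind:4 @ bit 28 → (0x0f8ba757>>28)&0xf = 0x0
prio:9 @ bit 19 → (0x0f8ba757>>19)&0x1ff = 0x1f1  ←
err:6 @ bit 13 → (0x0f8ba757>>13)&0x3f = 0x1d
cnt:13 @ bit 0 → (0x0f8ba757>>0)&0x1fff = 0x757

497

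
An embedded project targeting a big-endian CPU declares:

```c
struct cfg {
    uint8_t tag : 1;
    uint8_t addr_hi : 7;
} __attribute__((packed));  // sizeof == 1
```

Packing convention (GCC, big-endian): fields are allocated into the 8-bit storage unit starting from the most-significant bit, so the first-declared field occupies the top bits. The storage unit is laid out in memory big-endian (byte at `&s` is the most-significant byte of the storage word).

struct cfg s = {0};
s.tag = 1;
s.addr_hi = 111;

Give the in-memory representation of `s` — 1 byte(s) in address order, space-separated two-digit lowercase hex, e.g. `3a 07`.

ef

tag (1b) val=1 bits=0x1 at bit 7: 0x80
addr_hi (7b) val=111 bits=0x6f at bit 0: 0xef
word = 0xef → big-endian bytes:
  [0]=0xef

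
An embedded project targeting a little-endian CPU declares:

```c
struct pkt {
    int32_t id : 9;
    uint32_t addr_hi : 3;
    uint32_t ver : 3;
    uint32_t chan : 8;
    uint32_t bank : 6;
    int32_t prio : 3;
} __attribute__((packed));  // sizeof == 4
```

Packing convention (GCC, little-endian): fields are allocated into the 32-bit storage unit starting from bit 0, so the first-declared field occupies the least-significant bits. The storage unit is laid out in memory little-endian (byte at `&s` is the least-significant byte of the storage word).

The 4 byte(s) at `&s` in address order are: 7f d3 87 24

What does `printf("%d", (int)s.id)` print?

-129

[0]=0x7f [1]=0xd3 [2]=0x87 [3]=0x24 (little-endian) → word 0x2487d37f
id:9 @ bit 0 → (0x2487d37f>>0)&0x1ff = 0x17f  ←
addr_hi:3 @ bit 9 → (0x2487d37f>>9)&0x7 = 0x1
ver:3 @ bit 12 → (0x2487d37f>>12)&0x7 = 0x5
chan:8 @ bit 15 → (0x2487d37f>>15)&0xff = 0xf
bank:6 @ bit 23 → (0x2487d37f>>23)&0x3f = 0x9
prio:3 @ bit 29 → (0x2487d37f>>29)&0x7 = 0x1
id signed 9b, MSB=1: 383 - 512 = -129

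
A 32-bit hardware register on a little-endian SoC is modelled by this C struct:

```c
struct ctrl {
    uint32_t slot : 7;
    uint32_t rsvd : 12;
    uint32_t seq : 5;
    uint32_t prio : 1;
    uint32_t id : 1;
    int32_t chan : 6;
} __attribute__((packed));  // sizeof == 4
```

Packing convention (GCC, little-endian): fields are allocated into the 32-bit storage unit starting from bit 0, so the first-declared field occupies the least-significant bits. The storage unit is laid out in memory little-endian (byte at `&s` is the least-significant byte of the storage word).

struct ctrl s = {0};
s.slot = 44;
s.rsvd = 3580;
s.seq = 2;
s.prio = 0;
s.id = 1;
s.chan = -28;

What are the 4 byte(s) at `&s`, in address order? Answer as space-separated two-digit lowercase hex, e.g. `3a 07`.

2c fe 16 92

[0+:7] slot=44 & 0x7f = 0x2c; word=0x0000002c
[7+:12] rsvd=3580 & 0xfff = 0xdfc; word=0x0006fe2c
[19+:5] seq=2 & 0x1f = 0x2; word=0x0016fe2c
[24+:1] prio=0 & 0x1 = 0x0; word=0x0016fe2c
[25+:1] id=1 & 0x1 = 0x1; word=0x0216fe2c
[26+:6] chan=-28 & 0x3f = 0x24; word=0x9216fe2c
word = 0x9216fe2c → little-endian bytes:
  [0]=0x2c  [1]=0xfe  [2]=0x16  [3]=0x92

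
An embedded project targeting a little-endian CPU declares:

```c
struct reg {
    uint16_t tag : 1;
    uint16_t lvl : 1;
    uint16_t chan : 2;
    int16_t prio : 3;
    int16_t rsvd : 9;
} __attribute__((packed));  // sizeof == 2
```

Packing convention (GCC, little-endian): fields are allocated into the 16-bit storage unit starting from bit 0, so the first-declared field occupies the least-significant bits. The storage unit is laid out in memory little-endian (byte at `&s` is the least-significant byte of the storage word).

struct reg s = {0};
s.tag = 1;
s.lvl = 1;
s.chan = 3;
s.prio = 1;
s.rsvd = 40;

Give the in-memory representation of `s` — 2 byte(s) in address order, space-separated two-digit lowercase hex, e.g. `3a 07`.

tag (1b) val=1 bits=0x1 at bit 0: 0x0001
lvl (1b) val=1 bits=0x1 at bit 1: 0x0003
chan (2b) val=3 bits=0x3 at bit 2: 0x000f
prio (3b) val=1 bits=0x1 at bit 4: 0x001f
rsvd (9b) val=40 bits=0x28 at bit 7: 0x141f
word = 0x141f → little-endian bytes:
  [0]=0x1f  [1]=0x14

1f 14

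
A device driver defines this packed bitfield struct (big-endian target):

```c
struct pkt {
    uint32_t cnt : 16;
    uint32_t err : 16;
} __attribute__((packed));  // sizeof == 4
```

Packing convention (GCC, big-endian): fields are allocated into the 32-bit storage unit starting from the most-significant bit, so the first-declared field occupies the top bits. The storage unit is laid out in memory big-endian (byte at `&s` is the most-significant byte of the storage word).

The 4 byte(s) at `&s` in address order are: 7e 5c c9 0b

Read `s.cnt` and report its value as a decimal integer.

[0]=0x7e [1]=0x5c [2]=0xc9 [3]=0x0b (big-endian) → word 0x7e5cc90b
cnt:16 @ bit 16 → (0x7e5cc90b>>16)&0xffff = 0x7e5c  ←
err:16 @ bit 0 → (0x7e5cc90b>>0)&0xffff = 0xc90b

32348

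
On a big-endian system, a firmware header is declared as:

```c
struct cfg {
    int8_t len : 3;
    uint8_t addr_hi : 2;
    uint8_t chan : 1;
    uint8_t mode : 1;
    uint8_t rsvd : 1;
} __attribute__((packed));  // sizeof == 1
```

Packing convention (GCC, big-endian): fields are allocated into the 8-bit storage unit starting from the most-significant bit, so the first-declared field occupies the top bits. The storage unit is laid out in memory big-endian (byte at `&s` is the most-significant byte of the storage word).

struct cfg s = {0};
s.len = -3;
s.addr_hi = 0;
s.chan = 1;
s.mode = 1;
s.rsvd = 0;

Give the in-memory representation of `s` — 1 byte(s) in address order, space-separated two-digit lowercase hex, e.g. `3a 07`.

a6

len:3 = -3 → 0x5 << 5 → word 0xa0
addr_hi:2 = 0 → 0x0 << 3 → word 0xa0
chan:1 = 1 → 0x1 << 2 → word 0xa4
mode:1 = 1 → 0x1 << 1 → word 0xa6
rsvd:1 = 0 → 0x0 << 0 → word 0xa6
word = 0xa6 → big-endian bytes:
  [0]=0xa6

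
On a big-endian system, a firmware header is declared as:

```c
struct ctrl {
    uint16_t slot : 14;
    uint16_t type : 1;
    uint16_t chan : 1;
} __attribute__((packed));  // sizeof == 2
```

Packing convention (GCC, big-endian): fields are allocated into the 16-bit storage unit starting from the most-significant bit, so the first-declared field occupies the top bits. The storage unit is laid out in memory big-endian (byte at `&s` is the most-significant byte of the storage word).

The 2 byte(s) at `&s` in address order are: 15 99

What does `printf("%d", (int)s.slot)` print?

[0]=0x15 [1]=0x99 (big-endian) → word 0x1599
slot:14 @ bit 2 → (0x1599>>2)&0x3fff = 0x566  ←
type:1 @ bit 1 → (0x1599>>1)&0x1 = 0x0
chan:1 @ bit 0 → (0x1599>>0)&0x1 = 0x1

1382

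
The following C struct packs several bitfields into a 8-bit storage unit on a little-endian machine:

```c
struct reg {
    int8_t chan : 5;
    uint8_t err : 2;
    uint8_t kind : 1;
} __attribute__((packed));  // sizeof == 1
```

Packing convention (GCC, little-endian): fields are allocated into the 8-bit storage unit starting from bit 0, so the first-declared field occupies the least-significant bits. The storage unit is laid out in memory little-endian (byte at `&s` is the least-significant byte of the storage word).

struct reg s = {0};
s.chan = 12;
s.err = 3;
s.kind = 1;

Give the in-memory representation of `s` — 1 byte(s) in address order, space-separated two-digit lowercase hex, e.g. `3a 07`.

ec

[0+:5] chan=12 & 0x1f = 0xc; word=0x0c
[5+:2] err=3 & 0x3 = 0x3; word=0x6c
[7+:1] kind=1 & 0x1 = 0x1; word=0xec
word = 0xec → little-endian bytes:
  [0]=0xec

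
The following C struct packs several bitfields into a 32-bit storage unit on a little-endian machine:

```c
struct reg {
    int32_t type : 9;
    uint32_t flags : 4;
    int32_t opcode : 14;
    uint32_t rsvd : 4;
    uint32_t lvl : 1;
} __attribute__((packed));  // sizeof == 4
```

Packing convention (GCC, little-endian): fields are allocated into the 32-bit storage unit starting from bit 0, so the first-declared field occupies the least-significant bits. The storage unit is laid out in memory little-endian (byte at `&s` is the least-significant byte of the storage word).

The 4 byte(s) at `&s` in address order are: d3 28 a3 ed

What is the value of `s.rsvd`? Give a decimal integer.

[0]=0xd3 [1]=0x28 [2]=0xa3 [3]=0xed (little-endian) → word 0xeda328d3
type [0+:9] = (word>>0) & 0x1ff = 211
flags [9+:4] = (word>>9) & 0xf = 4
opcode [13+:14] = (word>>13) & 0x3fff = 11545
rsvd [27+:4] = (word>>27) & 0xf = 13  ←
lvl [31+:1] = (word>>31) & 0x1 = 1

13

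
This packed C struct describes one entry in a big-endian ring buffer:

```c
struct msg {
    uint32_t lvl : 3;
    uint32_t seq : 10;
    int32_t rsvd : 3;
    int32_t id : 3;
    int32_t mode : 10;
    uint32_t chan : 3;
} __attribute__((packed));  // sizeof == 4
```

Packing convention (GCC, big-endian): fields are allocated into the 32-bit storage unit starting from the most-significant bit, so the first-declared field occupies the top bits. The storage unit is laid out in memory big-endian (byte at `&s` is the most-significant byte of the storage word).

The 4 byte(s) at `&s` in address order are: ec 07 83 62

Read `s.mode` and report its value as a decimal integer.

108

[0]=0xec [1]=0x07 [2]=0x83 [3]=0x62 (big-endian) → word 0xec078362
lvl:3 @ bit 29 → (0xec078362>>29)&0x7 = 0x7
seq:10 @ bit 19 → (0xec078362>>19)&0x3ff = 0x180
rsvd:3 @ bit 16 → (0xec078362>>16)&0x7 = 0x7
id:3 @ bit 13 → (0xec078362>>13)&0x7 = 0x4
mode:10 @ bit 3 → (0xec078362>>3)&0x3ff = 0x6c  ←
chan:3 @ bit 0 → (0xec078362>>0)&0x7 = 0x2
mode signed 10b, MSB=0: value = 108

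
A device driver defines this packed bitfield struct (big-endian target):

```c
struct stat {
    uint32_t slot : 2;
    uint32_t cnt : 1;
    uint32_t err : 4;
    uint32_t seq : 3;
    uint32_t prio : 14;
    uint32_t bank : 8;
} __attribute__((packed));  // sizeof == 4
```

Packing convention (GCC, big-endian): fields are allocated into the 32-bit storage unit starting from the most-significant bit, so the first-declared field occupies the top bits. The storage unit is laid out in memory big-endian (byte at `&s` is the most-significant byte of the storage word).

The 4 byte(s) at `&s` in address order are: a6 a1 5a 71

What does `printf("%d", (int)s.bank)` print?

[0]=0xa6 [1]=0xa1 [2]=0x5a [3]=0x71 (big-endian) → word 0xa6a15a71
slot:2 @ bit 30 → (0xa6a15a71>>30)&0x3 = 0x2
cnt:1 @ bit 29 → (0xa6a15a71>>29)&0x1 = 0x1
err:4 @ bit 25 → (0xa6a15a71>>25)&0xf = 0x3
seq:3 @ bit 22 → (0xa6a15a71>>22)&0x7 = 0x2
prio:14 @ bit 8 → (0xa6a15a71>>8)&0x3fff = 0x215a
bank:8 @ bit 0 → (0xa6a15a71>>0)&0xff = 0x71  ←

113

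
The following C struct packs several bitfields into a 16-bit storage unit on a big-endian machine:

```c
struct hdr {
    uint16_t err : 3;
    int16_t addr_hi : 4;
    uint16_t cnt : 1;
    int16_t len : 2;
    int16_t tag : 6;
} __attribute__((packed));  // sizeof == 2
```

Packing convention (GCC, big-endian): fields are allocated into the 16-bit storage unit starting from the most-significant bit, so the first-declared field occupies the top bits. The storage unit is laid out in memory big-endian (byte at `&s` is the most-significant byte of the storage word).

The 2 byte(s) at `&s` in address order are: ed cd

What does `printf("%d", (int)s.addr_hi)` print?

[0]=0xed [1]=0xcd (big-endian) → word 0xedcd
err:3 @ bit 13 → (0xedcd>>13)&0x7 = 0x7
addr_hi:4 @ bit 9 → (0xedcd>>9)&0xf = 0x6  ←
cnt:1 @ bit 8 → (0xedcd>>8)&0x1 = 0x1
len:2 @ bit 6 → (0xedcd>>6)&0x3 = 0x3
tag:6 @ bit 0 → (0xedcd>>0)&0x3f = 0xd
addr_hi signed 4b, MSB=0: value = 6

6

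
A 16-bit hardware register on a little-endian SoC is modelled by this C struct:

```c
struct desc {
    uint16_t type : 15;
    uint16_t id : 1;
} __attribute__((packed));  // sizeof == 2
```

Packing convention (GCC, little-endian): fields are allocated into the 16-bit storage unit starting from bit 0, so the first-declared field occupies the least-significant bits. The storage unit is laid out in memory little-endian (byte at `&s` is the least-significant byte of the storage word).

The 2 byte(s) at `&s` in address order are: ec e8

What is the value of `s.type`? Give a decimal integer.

26860

[0]=0xec [1]=0xe8 (little-endian) → word 0xe8ec
type:15 @ bit 0 → (0xe8ec>>0)&0x7fff = 0x68ec  ←
id:1 @ bit 15 → (0xe8ec>>15)&0x1 = 0x1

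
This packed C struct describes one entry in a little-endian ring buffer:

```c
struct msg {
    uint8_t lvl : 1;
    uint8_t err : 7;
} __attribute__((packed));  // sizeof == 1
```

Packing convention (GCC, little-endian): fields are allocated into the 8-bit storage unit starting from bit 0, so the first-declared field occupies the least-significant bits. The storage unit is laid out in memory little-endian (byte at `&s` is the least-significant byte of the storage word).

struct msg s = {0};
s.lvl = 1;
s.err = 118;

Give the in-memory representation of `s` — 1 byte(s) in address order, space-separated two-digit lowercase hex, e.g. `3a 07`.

lvl (1b) val=1 bits=0x1 at bit 0: 0x01
err (7b) val=118 bits=0x76 at bit 1: 0xed
word = 0xed → little-endian bytes:
  [0]=0xed

ed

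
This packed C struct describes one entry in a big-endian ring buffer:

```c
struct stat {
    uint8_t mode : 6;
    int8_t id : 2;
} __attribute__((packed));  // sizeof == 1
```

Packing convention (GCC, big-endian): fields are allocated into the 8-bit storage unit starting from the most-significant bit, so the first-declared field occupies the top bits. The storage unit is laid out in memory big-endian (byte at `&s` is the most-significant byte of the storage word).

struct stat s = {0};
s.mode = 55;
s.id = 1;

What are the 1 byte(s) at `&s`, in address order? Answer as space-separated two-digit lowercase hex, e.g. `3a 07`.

dd

[2+:6] mode=55 & 0x3f = 0x37; word=0xdc
[0+:2] id=1 & 0x3 = 0x1; word=0xdd
word = 0xdd → big-endian bytes:
  [0]=0xdd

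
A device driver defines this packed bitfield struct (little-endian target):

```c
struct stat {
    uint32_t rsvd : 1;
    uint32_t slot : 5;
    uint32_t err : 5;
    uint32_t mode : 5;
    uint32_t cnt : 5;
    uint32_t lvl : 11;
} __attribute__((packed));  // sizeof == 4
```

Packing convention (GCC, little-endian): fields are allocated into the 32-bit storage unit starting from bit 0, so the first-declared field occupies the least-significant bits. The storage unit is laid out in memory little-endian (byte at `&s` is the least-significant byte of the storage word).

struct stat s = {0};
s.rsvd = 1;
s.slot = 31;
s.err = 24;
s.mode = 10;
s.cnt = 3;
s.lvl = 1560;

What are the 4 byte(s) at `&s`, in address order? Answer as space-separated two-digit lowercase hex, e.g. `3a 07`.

rsvd (1b) val=1 bits=0x1 at bit 0: 0x00000001
slot (5b) val=31 bits=0x1f at bit 1: 0x0000003f
err (5b) val=24 bits=0x18 at bit 6: 0x0000063f
mode (5b) val=10 bits=0xa at bit 11: 0x0000563f
cnt (5b) val=3 bits=0x3 at bit 16: 0x0003563f
lvl (11b) val=1560 bits=0x618 at bit 21: 0xc303563f
word = 0xc303563f → little-endian bytes:
  [0]=0x3f  [1]=0x56  [2]=0x03  [3]=0xc3

3f 56 03 c3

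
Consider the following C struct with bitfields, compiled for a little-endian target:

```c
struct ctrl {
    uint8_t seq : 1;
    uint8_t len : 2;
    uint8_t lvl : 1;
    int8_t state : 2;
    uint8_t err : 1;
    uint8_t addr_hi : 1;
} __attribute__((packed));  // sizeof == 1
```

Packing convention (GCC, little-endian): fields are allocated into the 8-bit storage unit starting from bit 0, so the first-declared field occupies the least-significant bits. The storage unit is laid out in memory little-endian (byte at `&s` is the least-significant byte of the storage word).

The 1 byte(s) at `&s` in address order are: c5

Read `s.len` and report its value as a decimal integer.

[0]=0xc5 (little-endian) → word 0xc5
seq:1 @ bit 0 → (0xc5>>0)&0x1 = 0x1
len:2 @ bit 1 → (0xc5>>1)&0x3 = 0x2  ←
lvl:1 @ bit 3 → (0xc5>>3)&0x1 = 0x0
state:2 @ bit 4 → (0xc5>>4)&0x3 = 0x0
err:1 @ bit 6 → (0xc5>>6)&0x1 = 0x1
addr_hi:1 @ bit 7 → (0xc5>>7)&0x1 = 0x1

2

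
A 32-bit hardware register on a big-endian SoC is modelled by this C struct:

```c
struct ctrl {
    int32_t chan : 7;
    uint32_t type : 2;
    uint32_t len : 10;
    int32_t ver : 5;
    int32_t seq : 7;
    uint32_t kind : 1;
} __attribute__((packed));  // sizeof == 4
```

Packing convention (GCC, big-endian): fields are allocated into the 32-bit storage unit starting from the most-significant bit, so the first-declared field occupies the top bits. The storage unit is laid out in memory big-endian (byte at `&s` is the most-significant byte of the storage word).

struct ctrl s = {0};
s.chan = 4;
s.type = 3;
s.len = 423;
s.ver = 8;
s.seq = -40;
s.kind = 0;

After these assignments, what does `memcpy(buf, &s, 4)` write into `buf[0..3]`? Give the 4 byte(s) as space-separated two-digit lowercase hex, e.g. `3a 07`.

[25+:7] chan=4 & 0x7f = 0x4; word=0x08000000
[23+:2] type=3 & 0x3 = 0x3; word=0x09800000
[13+:10] len=423 & 0x3ff = 0x1a7; word=0x09b4e000
[8+:5] ver=8 & 0x1f = 0x8; word=0x09b4e800
[1+:7] seq=-40 & 0x7f = 0x58; word=0x09b4e8b0
[0+:1] kind=0 & 0x1 = 0x0; word=0x09b4e8b0
word = 0x09b4e8b0 → big-endian bytes:
  [0]=0x09  [1]=0xb4  [2]=0xe8  [3]=0xb0

09 b4 e8 b0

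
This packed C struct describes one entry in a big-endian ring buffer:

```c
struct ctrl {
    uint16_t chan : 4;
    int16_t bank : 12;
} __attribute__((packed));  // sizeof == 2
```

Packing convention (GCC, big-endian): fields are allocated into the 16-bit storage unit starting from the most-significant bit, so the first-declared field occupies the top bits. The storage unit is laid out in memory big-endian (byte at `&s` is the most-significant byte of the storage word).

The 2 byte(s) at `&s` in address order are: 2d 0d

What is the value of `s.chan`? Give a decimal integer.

2

[0]=0x2d [1]=0x0d (big-endian) → word 0x2d0d
chan [12+:4] = (word>>12) & 0xf = 2  ←
bank [0+:12] = (word>>0) & 0xfff = 3341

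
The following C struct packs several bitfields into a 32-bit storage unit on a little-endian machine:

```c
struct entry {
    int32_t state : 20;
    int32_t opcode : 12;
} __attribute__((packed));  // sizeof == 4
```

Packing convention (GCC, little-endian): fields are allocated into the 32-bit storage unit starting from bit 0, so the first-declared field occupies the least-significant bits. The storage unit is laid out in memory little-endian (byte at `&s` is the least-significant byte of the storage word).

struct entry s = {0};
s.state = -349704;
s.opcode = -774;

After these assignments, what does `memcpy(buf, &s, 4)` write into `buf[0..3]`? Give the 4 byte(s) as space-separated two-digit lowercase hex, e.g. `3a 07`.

state (20b) val=-349704 bits=0xaa9f8 at bit 0: 0x000aa9f8
opcode (12b) val=-774 bits=0xcfa at bit 20: 0xcfaaa9f8
word = 0xcfaaa9f8 → little-endian bytes:
  [0]=0xf8  [1]=0xa9  [2]=0xaa  [3]=0xcf

f8 a9 aa cf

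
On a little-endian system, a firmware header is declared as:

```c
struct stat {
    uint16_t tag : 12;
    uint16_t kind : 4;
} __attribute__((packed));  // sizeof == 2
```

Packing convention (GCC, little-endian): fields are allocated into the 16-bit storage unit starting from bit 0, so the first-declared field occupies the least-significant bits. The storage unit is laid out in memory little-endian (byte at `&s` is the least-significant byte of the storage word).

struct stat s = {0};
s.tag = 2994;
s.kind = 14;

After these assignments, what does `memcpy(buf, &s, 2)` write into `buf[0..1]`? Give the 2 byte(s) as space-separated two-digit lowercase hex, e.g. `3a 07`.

b2 eb

tag (12b) val=2994 bits=0xbb2 at bit 0: 0x0bb2
kind (4b) val=14 bits=0xe at bit 12: 0xebb2
word = 0xebb2 → little-endian bytes:
  [0]=0xb2  [1]=0xeb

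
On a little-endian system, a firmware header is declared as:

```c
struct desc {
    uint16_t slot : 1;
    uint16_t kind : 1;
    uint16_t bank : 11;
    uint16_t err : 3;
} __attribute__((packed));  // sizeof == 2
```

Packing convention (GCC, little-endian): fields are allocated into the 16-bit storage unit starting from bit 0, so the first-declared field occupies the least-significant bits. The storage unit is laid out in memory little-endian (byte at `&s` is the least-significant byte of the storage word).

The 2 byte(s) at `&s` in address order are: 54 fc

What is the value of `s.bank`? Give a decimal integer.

1813

[0]=0x54 [1]=0xfc (little-endian) → word 0xfc54
slot:1 @ bit 0 → (0xfc54>>0)&0x1 = 0x0
kind:1 @ bit 1 → (0xfc54>>1)&0x1 = 0x0
bank:11 @ bit 2 → (0xfc54>>2)&0x7ff = 0x715  ←
err:3 @ bit 13 → (0xfc54>>13)&0x7 = 0x7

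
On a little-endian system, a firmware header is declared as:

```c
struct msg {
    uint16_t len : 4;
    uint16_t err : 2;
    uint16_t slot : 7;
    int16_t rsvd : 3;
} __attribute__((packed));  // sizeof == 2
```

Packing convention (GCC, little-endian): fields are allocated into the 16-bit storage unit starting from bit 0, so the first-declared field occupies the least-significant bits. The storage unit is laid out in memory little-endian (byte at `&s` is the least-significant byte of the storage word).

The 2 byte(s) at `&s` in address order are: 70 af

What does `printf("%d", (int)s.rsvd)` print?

-3

[0]=0x70 [1]=0xaf (little-endian) → word 0xaf70
len:4 @ bit 0 → (0xaf70>>0)&0xf = 0x0
err:2 @ bit 4 → (0xaf70>>4)&0x3 = 0x3
slot:7 @ bit 6 → (0xaf70>>6)&0x7f = 0x3d
rsvd:3 @ bit 13 → (0xaf70>>13)&0x7 = 0x5  ←
rsvd signed 3b, MSB=1: 5 - 8 = -3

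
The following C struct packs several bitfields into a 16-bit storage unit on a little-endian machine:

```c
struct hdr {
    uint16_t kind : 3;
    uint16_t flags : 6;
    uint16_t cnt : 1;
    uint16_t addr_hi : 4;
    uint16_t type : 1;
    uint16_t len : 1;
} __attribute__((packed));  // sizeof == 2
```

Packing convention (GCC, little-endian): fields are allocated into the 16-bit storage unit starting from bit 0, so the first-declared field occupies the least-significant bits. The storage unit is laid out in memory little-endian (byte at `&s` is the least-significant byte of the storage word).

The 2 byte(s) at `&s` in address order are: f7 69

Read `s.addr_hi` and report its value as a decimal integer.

10

[0]=0xf7 [1]=0x69 (little-endian) → word 0x69f7
kind:3 @ bit 0 → (0x69f7>>0)&0x7 = 0x7
flags:6 @ bit 3 → (0x69f7>>3)&0x3f = 0x3e
cnt:1 @ bit 9 → (0x69f7>>9)&0x1 = 0x0
addr_hi:4 @ bit 10 → (0x69f7>>10)&0xf = 0xa  ←
type:1 @ bit 14 → (0x69f7>>14)&0x1 = 0x1
len:1 @ bit 15 → (0x69f7>>15)&0x1 = 0x0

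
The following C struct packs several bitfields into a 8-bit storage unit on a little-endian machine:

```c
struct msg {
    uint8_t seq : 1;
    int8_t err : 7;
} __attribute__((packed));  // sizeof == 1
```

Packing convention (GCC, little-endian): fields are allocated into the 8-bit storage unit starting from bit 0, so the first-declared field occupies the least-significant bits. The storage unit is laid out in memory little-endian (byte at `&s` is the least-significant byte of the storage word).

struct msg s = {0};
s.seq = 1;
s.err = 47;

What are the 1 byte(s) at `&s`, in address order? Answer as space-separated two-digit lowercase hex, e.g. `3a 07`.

5f

seq:1 = 1 → 0x1 << 0 → word 0x01
err:7 = 47 → 0x2f << 1 → word 0x5f
word = 0x5f → little-endian bytes:
  [0]=0x5f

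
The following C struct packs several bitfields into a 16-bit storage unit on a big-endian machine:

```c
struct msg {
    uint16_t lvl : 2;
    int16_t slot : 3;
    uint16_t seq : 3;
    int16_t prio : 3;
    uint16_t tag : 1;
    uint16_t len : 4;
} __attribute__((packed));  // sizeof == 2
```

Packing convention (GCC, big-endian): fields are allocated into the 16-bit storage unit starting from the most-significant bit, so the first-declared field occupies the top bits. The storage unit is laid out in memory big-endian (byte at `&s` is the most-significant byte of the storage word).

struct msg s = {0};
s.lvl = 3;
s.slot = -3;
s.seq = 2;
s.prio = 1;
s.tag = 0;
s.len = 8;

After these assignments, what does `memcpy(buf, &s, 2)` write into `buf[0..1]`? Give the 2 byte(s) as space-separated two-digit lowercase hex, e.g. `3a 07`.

lvl:2 = 3 → 0x3 << 14 → word 0xc000
slot:3 = -3 → 0x5 << 11 → word 0xe800
seq:3 = 2 → 0x2 << 8 → word 0xea00
prio:3 = 1 → 0x1 << 5 → word 0xea20
tag:1 = 0 → 0x0 << 4 → word 0xea20
len:4 = 8 → 0x8 << 0 → word 0xea28
word = 0xea28 → big-endian bytes:
  [0]=0xea  [1]=0x28

ea 28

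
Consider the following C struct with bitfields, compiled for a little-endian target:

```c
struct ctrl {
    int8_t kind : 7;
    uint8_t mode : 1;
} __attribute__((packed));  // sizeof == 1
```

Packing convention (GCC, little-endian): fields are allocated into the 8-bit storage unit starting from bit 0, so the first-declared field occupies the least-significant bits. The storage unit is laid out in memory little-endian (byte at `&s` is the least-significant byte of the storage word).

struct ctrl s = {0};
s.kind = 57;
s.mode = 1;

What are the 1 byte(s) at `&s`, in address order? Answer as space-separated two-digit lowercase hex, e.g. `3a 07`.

[0+:7] kind=57 & 0x7f = 0x39; word=0x39
[7+:1] mode=1 & 0x1 = 0x1; word=0xb9
word = 0xb9 → little-endian bytes:
  [0]=0xb9

b9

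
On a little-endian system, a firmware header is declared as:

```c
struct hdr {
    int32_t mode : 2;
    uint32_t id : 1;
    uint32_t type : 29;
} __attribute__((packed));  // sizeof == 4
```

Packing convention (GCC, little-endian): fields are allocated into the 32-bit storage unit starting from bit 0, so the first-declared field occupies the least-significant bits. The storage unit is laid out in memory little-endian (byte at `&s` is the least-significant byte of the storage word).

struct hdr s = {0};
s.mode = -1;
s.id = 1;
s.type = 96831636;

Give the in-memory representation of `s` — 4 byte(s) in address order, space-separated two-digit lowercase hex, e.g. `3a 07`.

[0+:2] mode=-1 & 0x3 = 0x3; word=0x00000003
[2+:1] id=1 & 0x1 = 0x1; word=0x00000007
[3+:29] type=96831636 & 0x1fffffff = 0x5c58894; word=0x2e2c44a7
word = 0x2e2c44a7 → little-endian bytes:
  [0]=0xa7  [1]=0x44  [2]=0x2c  [3]=0x2e

a7 44 2c 2e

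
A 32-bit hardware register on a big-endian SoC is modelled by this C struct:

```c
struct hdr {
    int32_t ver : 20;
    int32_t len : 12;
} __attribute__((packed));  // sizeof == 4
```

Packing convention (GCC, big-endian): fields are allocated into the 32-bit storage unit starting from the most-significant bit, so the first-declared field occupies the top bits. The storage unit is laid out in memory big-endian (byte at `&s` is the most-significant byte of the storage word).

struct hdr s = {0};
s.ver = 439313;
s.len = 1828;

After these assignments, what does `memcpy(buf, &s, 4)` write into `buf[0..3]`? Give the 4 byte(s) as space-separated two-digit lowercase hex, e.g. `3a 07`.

[12+:20] ver=439313 & 0xfffff = 0x6b411; word=0x6b411000
[0+:12] len=1828 & 0xfff = 0x724; word=0x6b411724
word = 0x6b411724 → big-endian bytes:
  [0]=0x6b  [1]=0x41  [2]=0x17  [3]=0x24

6b 41 17 24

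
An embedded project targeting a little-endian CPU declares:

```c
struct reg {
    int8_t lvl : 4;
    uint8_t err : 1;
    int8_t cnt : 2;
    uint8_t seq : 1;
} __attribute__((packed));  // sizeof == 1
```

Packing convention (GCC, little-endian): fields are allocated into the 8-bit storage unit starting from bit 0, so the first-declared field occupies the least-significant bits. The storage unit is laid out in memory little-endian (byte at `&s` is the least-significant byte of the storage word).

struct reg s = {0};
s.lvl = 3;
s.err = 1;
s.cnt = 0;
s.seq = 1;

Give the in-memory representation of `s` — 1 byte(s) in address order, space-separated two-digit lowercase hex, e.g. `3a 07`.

93

lvl (4b) val=3 bits=0x3 at bit 0: 0x03
err (1b) val=1 bits=0x1 at bit 4: 0x13
cnt (2b) val=0 bits=0x0 at bit 5: 0x13
seq (1b) val=1 bits=0x1 at bit 7: 0x93
word = 0x93 → little-endian bytes:
  [0]=0x93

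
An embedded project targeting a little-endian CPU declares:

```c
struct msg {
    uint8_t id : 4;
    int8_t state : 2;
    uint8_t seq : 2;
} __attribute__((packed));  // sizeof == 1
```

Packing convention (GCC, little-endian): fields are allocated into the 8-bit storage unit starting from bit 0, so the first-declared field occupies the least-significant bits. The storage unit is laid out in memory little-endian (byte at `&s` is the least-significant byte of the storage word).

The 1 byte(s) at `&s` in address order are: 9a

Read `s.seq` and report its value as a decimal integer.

2

[0]=0x9a (little-endian) → word 0x9a
id [0+:4] = (word>>0) & 0xf = 10
state [4+:2] = (word>>4) & 0x3 = 1
seq [6+:2] = (word>>6) & 0x3 = 2  ←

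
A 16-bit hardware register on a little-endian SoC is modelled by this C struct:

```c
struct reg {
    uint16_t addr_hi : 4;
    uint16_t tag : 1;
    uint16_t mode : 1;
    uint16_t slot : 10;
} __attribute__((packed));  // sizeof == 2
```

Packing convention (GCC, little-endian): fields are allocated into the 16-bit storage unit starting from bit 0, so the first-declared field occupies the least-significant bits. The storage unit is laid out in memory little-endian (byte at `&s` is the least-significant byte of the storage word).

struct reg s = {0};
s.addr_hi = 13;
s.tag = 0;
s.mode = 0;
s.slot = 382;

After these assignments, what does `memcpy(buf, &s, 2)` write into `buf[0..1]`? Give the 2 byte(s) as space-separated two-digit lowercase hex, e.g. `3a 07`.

8d 5f

addr_hi:4 = 13 → 0xd << 0 → word 0x000d
tag:1 = 0 → 0x0 << 4 → word 0x000d
mode:1 = 0 → 0x0 << 5 → word 0x000d
slot:10 = 382 → 0x17e << 6 → word 0x5f8d
word = 0x5f8d → little-endian bytes:
  [0]=0x8d  [1]=0x5f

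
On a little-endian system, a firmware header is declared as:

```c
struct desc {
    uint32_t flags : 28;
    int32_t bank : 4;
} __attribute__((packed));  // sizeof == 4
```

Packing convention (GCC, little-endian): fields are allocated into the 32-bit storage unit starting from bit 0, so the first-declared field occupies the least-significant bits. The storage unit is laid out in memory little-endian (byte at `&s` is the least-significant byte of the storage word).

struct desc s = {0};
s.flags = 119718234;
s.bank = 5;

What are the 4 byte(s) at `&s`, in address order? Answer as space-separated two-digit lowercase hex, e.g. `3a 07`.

[0+:28] flags=119718234 & 0xfffffff = 0x722c15a; word=0x0722c15a
[28+:4] bank=5 & 0xf = 0x5; word=0x5722c15a
word = 0x5722c15a → little-endian bytes:
  [0]=0x5a  [1]=0xc1  [2]=0x22  [3]=0x57

5a c1 22 57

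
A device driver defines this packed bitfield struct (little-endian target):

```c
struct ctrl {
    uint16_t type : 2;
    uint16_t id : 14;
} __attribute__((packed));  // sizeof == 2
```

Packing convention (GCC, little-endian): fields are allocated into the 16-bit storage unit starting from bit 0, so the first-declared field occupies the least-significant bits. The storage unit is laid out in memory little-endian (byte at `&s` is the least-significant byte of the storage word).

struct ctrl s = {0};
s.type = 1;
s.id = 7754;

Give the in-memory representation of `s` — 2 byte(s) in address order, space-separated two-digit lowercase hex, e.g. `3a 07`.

29 79

type:2 = 1 → 0x1 << 0 → word 0x0001
id:14 = 7754 → 0x1e4a << 2 → word 0x7929
word = 0x7929 → little-endian bytes:
  [0]=0x29  [1]=0x79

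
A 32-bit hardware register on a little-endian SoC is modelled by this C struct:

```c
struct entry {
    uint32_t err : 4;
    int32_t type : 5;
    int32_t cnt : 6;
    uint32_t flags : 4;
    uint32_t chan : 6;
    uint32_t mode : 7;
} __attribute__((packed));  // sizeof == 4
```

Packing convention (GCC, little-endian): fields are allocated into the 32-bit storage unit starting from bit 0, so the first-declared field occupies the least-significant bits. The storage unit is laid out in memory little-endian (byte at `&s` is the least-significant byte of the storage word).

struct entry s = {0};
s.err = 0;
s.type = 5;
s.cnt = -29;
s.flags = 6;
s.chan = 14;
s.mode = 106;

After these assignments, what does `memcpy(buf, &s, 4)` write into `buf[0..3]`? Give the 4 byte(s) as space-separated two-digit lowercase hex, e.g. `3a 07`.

50 46 73 d4

err:4 = 0 → 0x0 << 0 → word 0x00000000
type:5 = 5 → 0x5 << 4 → word 0x00000050
cnt:6 = -29 → 0x23 << 9 → word 0x00004650
flags:4 = 6 → 0x6 << 15 → word 0x00034650
chan:6 = 14 → 0xe << 19 → word 0x00734650
mode:7 = 106 → 0x6a << 25 → word 0xd4734650
word = 0xd4734650 → little-endian bytes:
  [0]=0x50  [1]=0x46  [2]=0x73  [3]=0xd4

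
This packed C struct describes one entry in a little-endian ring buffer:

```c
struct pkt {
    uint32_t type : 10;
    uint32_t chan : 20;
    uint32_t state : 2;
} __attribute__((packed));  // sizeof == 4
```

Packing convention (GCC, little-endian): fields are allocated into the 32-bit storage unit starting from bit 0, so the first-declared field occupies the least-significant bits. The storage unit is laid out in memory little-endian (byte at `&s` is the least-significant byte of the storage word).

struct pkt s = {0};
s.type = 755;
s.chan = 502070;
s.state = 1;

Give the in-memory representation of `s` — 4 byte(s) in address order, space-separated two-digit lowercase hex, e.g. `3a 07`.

type:10 = 755 → 0x2f3 << 0 → word 0x000002f3
chan:20 = 502070 → 0x7a936 << 10 → word 0x1ea4daf3
state:2 = 1 → 0x1 << 30 → word 0x5ea4daf3
word = 0x5ea4daf3 → little-endian bytes:
  [0]=0xf3  [1]=0xda  [2]=0xa4  [3]=0x5e

f3 da a4 5e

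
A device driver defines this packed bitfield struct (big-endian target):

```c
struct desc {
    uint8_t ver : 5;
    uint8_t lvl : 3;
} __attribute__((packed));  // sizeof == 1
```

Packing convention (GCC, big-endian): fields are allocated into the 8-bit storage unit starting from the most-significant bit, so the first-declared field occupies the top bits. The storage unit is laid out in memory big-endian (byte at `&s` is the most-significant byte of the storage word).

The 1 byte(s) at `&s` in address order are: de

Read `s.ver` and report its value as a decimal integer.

27

[0]=0xde (big-endian) → word 0xde
ver [3+:5] = (word>>3) & 0x1f = 27  ←
lvl [0+:3] = (word>>0) & 0x7 = 6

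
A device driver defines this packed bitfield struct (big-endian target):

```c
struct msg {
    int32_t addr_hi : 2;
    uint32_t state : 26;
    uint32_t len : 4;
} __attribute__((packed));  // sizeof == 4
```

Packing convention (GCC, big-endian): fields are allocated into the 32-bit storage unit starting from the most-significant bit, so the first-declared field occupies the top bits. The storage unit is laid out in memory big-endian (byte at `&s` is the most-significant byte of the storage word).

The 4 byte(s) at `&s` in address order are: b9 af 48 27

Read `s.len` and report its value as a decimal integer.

7

[0]=0xb9 [1]=0xaf [2]=0x48 [3]=0x27 (big-endian) → word 0xb9af4827
addr_hi [30+:2] = (word>>30) & 0x3 = 2
state [4+:26] = (word>>4) & 0x3ffffff = 60486786
len [0+:4] = (word>>0) & 0xf = 7  ←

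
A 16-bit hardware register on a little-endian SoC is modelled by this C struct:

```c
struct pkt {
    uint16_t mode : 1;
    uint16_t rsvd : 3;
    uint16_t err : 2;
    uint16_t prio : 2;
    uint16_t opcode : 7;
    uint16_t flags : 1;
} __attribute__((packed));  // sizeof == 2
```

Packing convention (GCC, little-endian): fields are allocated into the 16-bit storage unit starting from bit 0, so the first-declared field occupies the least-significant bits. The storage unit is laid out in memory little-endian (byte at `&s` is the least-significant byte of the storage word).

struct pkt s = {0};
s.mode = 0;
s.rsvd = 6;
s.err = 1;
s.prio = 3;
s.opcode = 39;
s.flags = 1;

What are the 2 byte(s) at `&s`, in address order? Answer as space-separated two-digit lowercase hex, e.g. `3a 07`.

dc a7

mode:1 = 0 → 0x0 << 0 → word 0x0000
rsvd:3 = 6 → 0x6 << 1 → word 0x000c
err:2 = 1 → 0x1 << 4 → word 0x001c
prio:2 = 3 → 0x3 << 6 → word 0x00dc
opcode:7 = 39 → 0x27 << 8 → word 0x27dc
flags:1 = 1 → 0x1 << 15 → word 0xa7dc
word = 0xa7dc → little-endian bytes:
  [0]=0xdc  [1]=0xa7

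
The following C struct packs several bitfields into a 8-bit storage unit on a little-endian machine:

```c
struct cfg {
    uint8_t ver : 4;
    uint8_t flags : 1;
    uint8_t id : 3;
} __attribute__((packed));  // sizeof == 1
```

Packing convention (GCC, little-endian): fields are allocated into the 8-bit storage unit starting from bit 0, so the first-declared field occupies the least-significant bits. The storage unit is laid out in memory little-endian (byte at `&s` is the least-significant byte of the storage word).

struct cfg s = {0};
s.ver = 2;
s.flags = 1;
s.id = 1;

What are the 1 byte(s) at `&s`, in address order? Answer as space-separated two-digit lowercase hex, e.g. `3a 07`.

ver:4 = 2 → 0x2 << 0 → word 0x02
flags:1 = 1 → 0x1 << 4 → word 0x12
id:3 = 1 → 0x1 << 5 → word 0x32
word = 0x32 → little-endian bytes:
  [0]=0x32

32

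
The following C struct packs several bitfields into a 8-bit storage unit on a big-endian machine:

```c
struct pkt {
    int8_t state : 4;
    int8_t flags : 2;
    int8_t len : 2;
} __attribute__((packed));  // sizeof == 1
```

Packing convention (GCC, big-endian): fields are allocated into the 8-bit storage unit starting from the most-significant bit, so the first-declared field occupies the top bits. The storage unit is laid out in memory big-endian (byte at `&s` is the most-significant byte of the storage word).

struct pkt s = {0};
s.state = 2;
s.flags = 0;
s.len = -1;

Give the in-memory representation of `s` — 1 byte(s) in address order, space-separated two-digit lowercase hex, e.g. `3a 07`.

23

state (4b) val=2 bits=0x2 at bit 4: 0x20
flags (2b) val=0 bits=0x0 at bit 2: 0x20
len (2b) val=-1 bits=0x3 at bit 0: 0x23
word = 0x23 → big-endian bytes:
  [0]=0x23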